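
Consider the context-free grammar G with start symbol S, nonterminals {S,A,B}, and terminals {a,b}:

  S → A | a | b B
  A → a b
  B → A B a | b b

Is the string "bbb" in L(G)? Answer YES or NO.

Convert to CNF:
  S -> T0 T1 | T1 B | a
  A -> T0 T1
  B -> A X2 | T1 T1
  T0 -> a
  T1 -> b
  X2 -> B T0

CYK table (by increasing span):
  [0..0]={T1}  "b"  orig:{}
  [1..1]={T1}  "b"  orig:{}
  [2..2]={T1}  "b"  orig:{}
  [0..1]={B}  "bb"
  [1..2]={B}  "bb"
  [0..2]={S}  "bbb"

S ∈ T[0,2] ⇒ YES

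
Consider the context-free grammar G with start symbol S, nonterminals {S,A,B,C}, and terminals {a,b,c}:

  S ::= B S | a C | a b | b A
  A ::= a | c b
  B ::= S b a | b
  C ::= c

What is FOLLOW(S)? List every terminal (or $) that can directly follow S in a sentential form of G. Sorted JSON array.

FIRST iteration:
pass 1:
  A via A→a: +{a}
  A via A→c b: +{c}
  B via B→b: +{b}
  C via C→c: +{c}
  S via S→B S: +{b}
  S via S→a C: +{a}
  S: {a,b}  A: {a,c}  B: {b}  C: {c}
pass 2:
  B via B→S b a: +{a}
  S: {a,b}  A: {a,c}  B: {a,b}  C: {c}
pass 3: (no change)
  S: {a,b}  A: {a,c}  B: {a,b}  C: {c}

FOLLOW sets:
FOLLOW(S) := {$}
round 1:
  B→S b a: FOLLOW(S) ⊇ FIRST(b) = {b}; new: +{b}
  S→B S: FOLLOW(B) ⊇ FIRST(S) = {a,b}; new: +{a,b}
  S→a C: FOLLOW(C) ⊇ FOLLOW(S) ⊇ {$,b}; new: +{$,b}
  S→b A: FOLLOW(A) ⊇ FOLLOW(S) ⊇ {$,b}; new: +{$,b}
  FOLLOW(S)={$,b}  FOLLOW(A)={$,b}  FOLLOW(B)={a,b}  FOLLOW(C)={$,b}
round 2: (no change)
  FOLLOW(S)={$,b}  FOLLOW(A)={$,b}  FOLLOW(B)={a,b}  FOLLOW(C)={$,b}

FOLLOW(S) = ["$", "b"]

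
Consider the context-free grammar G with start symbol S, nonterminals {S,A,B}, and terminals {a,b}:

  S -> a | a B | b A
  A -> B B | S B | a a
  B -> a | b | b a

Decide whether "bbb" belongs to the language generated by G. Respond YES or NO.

CNF form of G:
  S -> T0 B | T1 A | a
  A -> B B | S B | T0 T0
  B -> T1 T0 | a | b
  T0 -> a
  T1 -> b

CYK table (by increasing span):
  cell(0,0) b: {B,T1}  orig:{B}
  cell(1,1) b: {B,T1}  orig:{B}
  cell(2,2) b: {B,T1}  orig:{B}
  cell(0,1) bb: {A}
  cell(1,2) bb: {A}
  cell(0,2) bbb: {S}

S ∈ T[0,2] ⇒ YES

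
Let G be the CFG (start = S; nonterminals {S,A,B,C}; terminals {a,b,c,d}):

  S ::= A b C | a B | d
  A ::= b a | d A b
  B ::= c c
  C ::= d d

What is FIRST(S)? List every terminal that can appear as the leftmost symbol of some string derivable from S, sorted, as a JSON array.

Compute FIRST by fixpoint:
[1]
  A via A→b a: +{b}
  A via A→d A b: +{d}
  B via B→c c: +{c}
  C via C→d d: +{d}
  S via S→A b C: +{b,d}
  S via S→a B: +{a}
  FIRST[S]={a,b,d}  FIRST[A]={b,d}  FIRST[B]={c}  FIRST[C]={d}
[2] (stable)
  FIRST[S]={a,b,d}  FIRST[A]={b,d}  FIRST[B]={c}  FIRST[C]={d}

FIRST(S) = ["a", "b", "d"]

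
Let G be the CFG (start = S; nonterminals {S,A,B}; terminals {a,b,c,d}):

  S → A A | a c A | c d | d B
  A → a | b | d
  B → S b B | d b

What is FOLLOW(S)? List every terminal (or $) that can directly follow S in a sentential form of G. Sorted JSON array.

Compute FIRST by fixpoint:
iter 1:
  A via A→a: +{a}
  A via A→b: +{b}
  A via A→d: +{d}
  B via B→d b: +{d}
  S via S→A A: +{a,b,d}
  S via S→c d: +{c}
  FIRST(S)={a,b,c,d}  FIRST(A)={a,b,d}  FIRST(B)={d}
iter 2:
  B via B→S b B: +{a,b,c}
  FIRST(S)={a,b,c,d}  FIRST(A)={a,b,d}  FIRST(B)={a,b,c,d}
iter 3: — fixpoint
  FIRST(S)={a,b,c,d}  FIRST(A)={a,b,d}  FIRST(B)={a,b,c,d}

FOLLOW iteration:
seed FOLLOW(S) with $
iter 1:
  B→S b B: FOLLOW(S) ⊇ FIRST(b) = {b}; new: +{b}
  S→A A: FOLLOW(A) ⊇ FIRST(A) = {a,b,d}; new: +{a,b,d}
  S→A A: FOLLOW(A) ⊇ FOLLOW(S) ⊇ {$,b}; new: +{$}
  S→d B: FOLLOW(B) ⊇ FOLLOW(S) ⊇ {$,b}; new: +{$,b}
  FOLLOW(S)={$,b}  FOLLOW(A)={$,a,b,d}  FOLLOW(B)={$,b}
iter 2: done
  FOLLOW(S)={$,b}  FOLLOW(A)={$,a,b,d}  FOLLOW(B)={$,b}

FOLLOW(S) = ["$", "b"]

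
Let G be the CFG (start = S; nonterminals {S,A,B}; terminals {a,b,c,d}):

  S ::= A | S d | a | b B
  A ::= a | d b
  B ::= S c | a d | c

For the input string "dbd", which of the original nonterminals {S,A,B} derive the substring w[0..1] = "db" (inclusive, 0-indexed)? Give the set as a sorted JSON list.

CNF form of G:
  S -> S T0 | T0 T1 | T1 B | a
  A -> T0 T1 | a
  B -> S T2 | T3 T0 | c
  T0 -> d
  T1 -> b
  T2 -> c
  T3 -> a

CYK fill, restricted to cells inside w[0..1]:
  T[0,0] 'd' = {T0}  orig:{}
  T[1,1] 'b' = {T1}  orig:{}
  T[0,1] 'db' = {A,S}

Original NTs in T[0,1] deriving "db": ["A", "S"]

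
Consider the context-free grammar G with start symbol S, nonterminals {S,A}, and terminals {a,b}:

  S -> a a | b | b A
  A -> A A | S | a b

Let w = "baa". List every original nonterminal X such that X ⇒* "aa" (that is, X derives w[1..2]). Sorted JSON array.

Convert to CNF:
  S -> T0 T0 | T1 A | b
  A -> A A | T0 T0 | T0 T1 | T1 A | b
  T0 -> a
  T1 -> b

Fill CYK table bottom-up — only the sub-triangle for w[1..2]:
  [1..1]={T0}  "a"  orig:{}
  [2..2]={T0}  "a"  orig:{}
  [1..2]={A,S}  "aa"

Original NTs in T[1,2] deriving "aa": ["A", "S"]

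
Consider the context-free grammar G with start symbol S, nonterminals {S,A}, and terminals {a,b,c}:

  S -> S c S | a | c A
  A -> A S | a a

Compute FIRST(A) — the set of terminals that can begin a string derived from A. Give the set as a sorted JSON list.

Compute FIRST by fixpoint:
pass 1:
  A via A→a a: +{a}
  S via S→a: +{a}
  S via S→c A: +{c}
  FIRST[S]={a,c}  FIRST[A]={a}
pass 2: (no change)
  FIRST[S]={a,c}  FIRST[A]={a}

FIRST(A) = ["a"]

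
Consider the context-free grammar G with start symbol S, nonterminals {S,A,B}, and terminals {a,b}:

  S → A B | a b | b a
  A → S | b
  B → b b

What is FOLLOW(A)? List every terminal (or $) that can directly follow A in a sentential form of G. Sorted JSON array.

Compute FIRST by fixpoint:
[1]
  A via A→b: +{b}
  B via B→b b: +{b}
  S via S→A B: +{b}
  S via S→a b: +{a}
  S: {a,b}  A: {b}  B: {b}
[2]
  A via A→S: +{a}
  S: {a,b}  A: {a,b}  B: {b}
[3] (stable)
  S: {a,b}  A: {a,b}  B: {b}

FOLLOW sets:
initialize: $ ∈ FOLLOW(S)
pass 1:
  S→A B: FOLLOW(A) ⊇ FIRST(B) = {b}; new: +{b}
  S→A B: FOLLOW(B) ⊇ FOLLOW(S) ⊇ {$}; new: +{$}
  FOLLOW(S)={$}  FOLLOW(A)={b}  FOLLOW(B)={$}
pass 2:
  A→S: FOLLOW(S) ⊇ FOLLOW(A) ⊇ {b}; new: +{b}
  S→A B: FOLLOW(B) ⊇ FOLLOW(S) ⊇ {$,b}; new: +{b}
  FOLLOW(S)={$,b}  FOLLOW(A)={b}  FOLLOW(B)={$,b}
pass 3: (no change)
  FOLLOW(S)={$,b}  FOLLOW(A)={b}  FOLLOW(B)={$,b}

FOLLOW(A) = ["b"]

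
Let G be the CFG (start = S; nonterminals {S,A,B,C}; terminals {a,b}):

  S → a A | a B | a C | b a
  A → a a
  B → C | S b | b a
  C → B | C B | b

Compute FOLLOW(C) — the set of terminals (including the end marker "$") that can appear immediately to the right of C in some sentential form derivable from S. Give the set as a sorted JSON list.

FIRST sets, iterate to fixpoint:
round 1:
  A via A→a a: +{a}
  B via B→b a: +{b}
  C via C→B: +{b}
  S via S→a A: +{a}
  S via S→b a: +{b}
  S: {a,b}  A: {a}  B: {b}  C: {b}
round 2:
  B via B→S b: +{a}
  C via C→B: +{a}
  S: {a,b}  A: {a}  B: {a,b}  C: {a,b}
round 3: (stable)
  S: {a,b}  A: {a}  B: {a,b}  C: {a,b}

FOLLOW sets:
FOLLOW(S) := {$}
pass 1:
  B→S b: FOLLOW(S) ⊇ FIRST(b) = {b}; new: +{b}
  C→C B: FOLLOW(C) ⊇ FIRST(B) = {a,b}; new: +{a,b}
  C→C B: FOLLOW(B) ⊇ FOLLOW(C) ⊇ {a,b}; new: +{a,b}
  S→a A: FOLLOW(A) ⊇ FOLLOW(S) ⊇ {$,b}; new: +{$,b}
  S→a B: FOLLOW(B) ⊇ FOLLOW(S) ⊇ {$,b}; new: +{$}
  S→a C: FOLLOW(C) ⊇ FOLLOW(S) ⊇ {$,b}; new: +{$}
  S: {$,b}  A: {$,b}  B: {$,a,b}  C: {$,a,b}
pass 2: done
  S: {$,b}  A: {$,b}  B: {$,a,b}  C: {$,a,b}

FOLLOW(C) = ["$", "a", "b"]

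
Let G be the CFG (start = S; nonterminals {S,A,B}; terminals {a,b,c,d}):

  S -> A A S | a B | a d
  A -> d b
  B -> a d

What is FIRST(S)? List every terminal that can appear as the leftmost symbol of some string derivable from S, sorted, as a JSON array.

Compute FIRST by fixpoint:
[1]
  A via A→d b: +{d}
  B via B→a d: +{a}
  S via S→A A S: +{d}
  S via S→a B: +{a}
  FIRST(S)={a,d}  FIRST(A)={d}  FIRST(B)={a}
[2] done
  FIRST(S)={a,d}  FIRST(A)={d}  FIRST(B)={a}

FIRST(S) = ["a", "d"]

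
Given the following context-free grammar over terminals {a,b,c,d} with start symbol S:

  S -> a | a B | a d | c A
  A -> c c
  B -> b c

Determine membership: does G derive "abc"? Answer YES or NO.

Convert to CNF:
  S -> T0 A | T2 B | T2 T3 | a
  A -> T0 T0
  B -> T1 T0
  T0 -> c
  T1 -> b
  T2 -> a
  T3 -> d

Fill CYK table bottom-up:
  [0..0]={S,T2}  "a"  orig:{S}
  [1..1]={T1}  "b"  orig:{}
  [2..2]={T0}  "c"  orig:{}
  [0..1]=∅  "ab"
  [1..2]={B}  "bc"
  [0..2]={S}  "abc"

S ∈ T[0,2] ⇒ YES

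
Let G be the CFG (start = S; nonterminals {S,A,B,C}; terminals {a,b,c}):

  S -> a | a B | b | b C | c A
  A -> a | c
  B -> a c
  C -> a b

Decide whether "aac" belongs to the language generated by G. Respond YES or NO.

Convert to CNF:
  S -> T0 B | T1 A | T2 C | a | b
  A -> a | c
  B -> T0 T1
  C -> T0 T2
  T0 -> a
  T1 -> c
  T2 -> b

CYK fill:
  [0..0]={A,S,T0}  "a"  orig:{A,S}
  [1..1]={A,S,T0}  "a"  orig:{A,S}
  [2..2]={A,T1}  "c"  orig:{A}
  [0..1]=∅  "aa"
  [1..2]={B}  "ac"
  [0..2]={S}  "aac"

S ∈ T[0,2] ⇒ YES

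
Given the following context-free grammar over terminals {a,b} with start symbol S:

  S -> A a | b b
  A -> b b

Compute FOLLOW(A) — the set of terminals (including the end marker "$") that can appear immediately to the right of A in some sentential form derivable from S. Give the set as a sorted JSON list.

FIRST sets, iterate to fixpoint:
iter 1:
  A via A→b b: +{b}
  S via S→A a: +{b}
  S: {b}  A: {b}
iter 2: done
  S: {b}  A: {b}

FOLLOW sets:
FOLLOW(S) := {$}
round 1:
  S→A a: FOLLOW(A) ⊇ FIRST(a) = {a}; new: +{a}
  FOLLOW(S)={$}  FOLLOW(A)={a}
round 2: done
  FOLLOW(S)={$}  FOLLOW(A)={a}

FOLLOW(A) = ["a"]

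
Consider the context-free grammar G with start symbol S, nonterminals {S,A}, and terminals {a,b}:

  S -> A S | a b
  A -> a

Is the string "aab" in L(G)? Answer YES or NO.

CNF form of G:
  S -> A S | T0 T1
  A -> a
  T0 -> a
  T1 -> b

CYK fill:
  T[0,0] 'a' = {A,T0}  orig:{A}
  T[1,1] 'a' = {A,T0}  orig:{A}
  T[2,2] 'b' = {T1}  orig:{}
  T[0,1] 'aa' = ∅
  T[1,2] 'ab' = {S}
  T[0,2] 'aab' = {S}

S ∈ T[0,2] ⇒ YES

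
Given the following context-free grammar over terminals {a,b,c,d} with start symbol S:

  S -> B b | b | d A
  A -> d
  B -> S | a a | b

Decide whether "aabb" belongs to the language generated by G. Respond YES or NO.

CNF form of G:
  S -> B T0 | T2 A | b
  A -> d
  B -> B T0 | T1 T1 | T2 A | b
  T0 -> b
  T1 -> a
  T2 -> d

Fill CYK table bottom-up:
  T[0,0] 'a' = {T1}  orig:{}
  T[1,1] 'a' = {T1}  orig:{}
  T[2,2] 'b' = {B,S,T0}  orig:{B,S}
  T[3,3] 'b' = {B,S,T0}  orig:{B,S}
  T[0,1] 'aa' = {B}
  T[1,2] 'ab' = ∅
  T[2,3] 'bb' = {B,S}
  T[0,2] 'aab' = {B,S}
  T[1,3] 'abb' = ∅
  T[0,3] 'aabb' = {B,S}

S ∈ T[0,3] ⇒ YES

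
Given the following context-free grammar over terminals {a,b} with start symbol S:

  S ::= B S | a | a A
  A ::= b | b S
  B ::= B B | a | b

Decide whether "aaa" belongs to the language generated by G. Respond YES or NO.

CNF form of G:
  S -> B S | T1 A | a
  A -> T0 S | b
  B -> B B | a | b
  T0 -> b
  T1 -> a

Fill CYK table bottom-up:
  cell(0,0) a: {B,S,T1}  orig:{B,S}
  cell(1,1) a: {B,S,T1}  orig:{B,S}
  cell(2,2) a: {B,S,T1}  orig:{B,S}
  cell(0,1) aa: {B,S}
  cell(1,2) aa: {B,S}
  cell(0,2) aaa: {B,S}

S ∈ T[0,2] ⇒ YES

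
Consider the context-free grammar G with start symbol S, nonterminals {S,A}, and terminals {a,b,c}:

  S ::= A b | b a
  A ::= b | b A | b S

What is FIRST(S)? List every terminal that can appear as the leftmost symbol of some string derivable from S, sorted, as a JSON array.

FIRST iteration:
[1]
  A via A→b: +{b}
  S via S→A b: +{b}
  FIRST[S]={b}  FIRST[A]={b}
[2] (no change)
  FIRST[S]={b}  FIRST[A]={b}

FIRST(S) = ["b"]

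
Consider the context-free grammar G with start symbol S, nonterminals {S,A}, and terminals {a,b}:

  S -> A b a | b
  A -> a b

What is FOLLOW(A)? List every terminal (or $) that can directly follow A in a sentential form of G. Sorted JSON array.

FIRST iteration:
round 1:
  A via A→a b: +{a}
  S via S→A b a: +{a}
  S via S→b: +{b}
  S: {a,b}  A: {a}
round 2: (stable)
  S: {a,b}  A: {a}

Compute FOLLOW by fixpoint:
initialize: $ ∈ FOLLOW(S)
pass 1:
  S→A b a: FOLLOW(A) ⊇ FIRST(b) = {b}; new: +{b}
  FOLLOW(S)={$}  FOLLOW(A)={b}
pass 2: done
  FOLLOW(S)={$}  FOLLOW(A)={b}

FOLLOW(A) = ["b"]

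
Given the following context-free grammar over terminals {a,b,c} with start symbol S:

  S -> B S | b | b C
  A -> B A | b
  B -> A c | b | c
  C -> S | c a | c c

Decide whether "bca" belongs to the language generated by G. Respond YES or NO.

Convert to CNF:
  S -> B S | T1 C | b
  A -> B A | b
  B -> A T0 | b | c
  C -> B S | T0 T0 | T0 T2 | T1 C | b
  T0 -> c
  T1 -> b
  T2 -> a

CYK fill:
  [0..0]={A,B,C,S,T1}  "b"  orig:{A,B,C,S}
  [1..1]={B,T0}  "c"  orig:{B}
  [2..2]={T2}  "a"  orig:{}
  [0..1]={B}  "bc"
  [1..2]={C}  "ca"
  [0..2]={C,S}  "bca"

S ∈ T[0,2] ⇒ YES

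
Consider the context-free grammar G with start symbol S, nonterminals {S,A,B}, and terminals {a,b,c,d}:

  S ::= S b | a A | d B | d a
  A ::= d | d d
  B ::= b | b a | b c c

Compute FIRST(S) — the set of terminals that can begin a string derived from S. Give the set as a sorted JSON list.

FIRST iteration:
pass 1:
  A via A→d: +{d}
  B via B→b: +{b}
  S via S→a A: +{a}
  S via S→d B: +{d}
  FIRST(S)={a,d}  FIRST(A)={d}  FIRST(B)={b}
pass 2: (stable)
  FIRST(S)={a,d}  FIRST(A)={d}  FIRST(B)={b}

FIRST(S) = ["a", "d"]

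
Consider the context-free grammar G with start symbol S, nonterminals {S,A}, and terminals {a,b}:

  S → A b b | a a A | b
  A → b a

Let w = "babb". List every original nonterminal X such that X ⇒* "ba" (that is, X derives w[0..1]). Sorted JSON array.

Convert to CNF:
  S -> A X2 | T1 X3 | b
  A -> T0 T1
  T0 -> b
  T1 -> a
  X2 -> T0 T0
  X3 -> T1 A

CYK table (by increasing span), restricted to cells inside w[0..1]:
  cell(0,0) b: {S,T0}  orig:{S}
  cell(1,1) a: {T1}  orig:{}
  cell(0,1) ba: {A}

Original NTs in T[0,1] deriving "ba": ["A"]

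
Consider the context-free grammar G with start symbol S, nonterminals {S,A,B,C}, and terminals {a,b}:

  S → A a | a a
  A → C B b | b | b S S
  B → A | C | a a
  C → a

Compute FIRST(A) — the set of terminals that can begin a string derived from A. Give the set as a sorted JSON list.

FIRST iteration:
iter 1:
  A via A→b: +{b}
  B via B→A: +{b}
  B via B→a a: +{a}
  C via C→a: +{a}
  S via S→A a: +{b}
  S via S→a a: +{a}
  FIRST(S)={a,b}  FIRST(A)={b}  FIRST(B)={a,b}  FIRST(C)={a}
iter 2:
  A via A→C B b: +{a}
  FIRST(S)={a,b}  FIRST(A)={a,b}  FIRST(B)={a,b}  FIRST(C)={a}
iter 3: (no change)
  FIRST(S)={a,b}  FIRST(A)={a,b}  FIRST(B)={a,b}  FIRST(C)={a}

FIRST(A) = ["a", "b"]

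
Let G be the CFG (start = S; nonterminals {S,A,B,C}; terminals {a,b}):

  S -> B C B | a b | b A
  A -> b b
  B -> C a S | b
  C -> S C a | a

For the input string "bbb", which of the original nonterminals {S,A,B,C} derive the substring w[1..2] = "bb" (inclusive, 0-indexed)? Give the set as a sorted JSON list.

CNF form of G:
  S -> B X4 | T0 A | T1 T0
  A -> T0 T0
  B -> C X2 | b
  C -> S X3 | a
  T0 -> b
  T1 -> a
  X2 -> T1 S
  X3 -> C T1
  X4 -> C B

CYK fill — only the sub-triangle for w[1..2]:
  T[1,1] 'b' = {B,T0}  orig:{B}
  T[2,2] 'b' = {B,T0}  orig:{B}
  T[1,2] 'bb' = {A}

Original NTs in T[1,2] deriving "bb": ["A"]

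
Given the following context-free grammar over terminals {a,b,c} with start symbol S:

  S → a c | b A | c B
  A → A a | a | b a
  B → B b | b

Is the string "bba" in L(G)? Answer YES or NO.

Convert to CNF:
  S -> T0 T2 | T1 A | T2 B
  A -> A T0 | T1 T0 | a
  B -> B T1 | b
  T0 -> a
  T1 -> b
  T2 -> c

CYK table (by increasing span):
  cell(0,0) b: {B,T1}  orig:{B}
  cell(1,1) b: {B,T1}  orig:{B}
  cell(2,2) a: {A,T0}  orig:{A}
  cell(0,1) bb: {B}
  cell(1,2) ba: {A,S}
  cell(0,2) bba: {S}

S ∈ T[0,2] ⇒ YES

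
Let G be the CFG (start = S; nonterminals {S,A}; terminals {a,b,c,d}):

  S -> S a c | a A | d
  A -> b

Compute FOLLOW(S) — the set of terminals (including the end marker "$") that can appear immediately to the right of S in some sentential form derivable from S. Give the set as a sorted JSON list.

FIRST sets, iterate to fixpoint:
pass 1:
  A via A→b: +{b}
  S via S→a A: +{a}
  S via S→d: +{d}
  FIRST(S)={a,d}  FIRST(A)={b}
pass 2: — fixpoint
  FIRST(S)={a,d}  FIRST(A)={b}

FOLLOW iteration:
initialize: $ ∈ FOLLOW(S)
pass 1:
  S→S a c: FOLLOW(S) ⊇ FIRST(a) = {a}; new: +{a}
  S→a A: FOLLOW(A) ⊇ FOLLOW(S) ⊇ {$,a}; new: +{$,a}
  S: {$,a}  A: {$,a}
pass 2: (stable)
  S: {$,a}  A: {$,a}

FOLLOW(S) = ["$", "a"]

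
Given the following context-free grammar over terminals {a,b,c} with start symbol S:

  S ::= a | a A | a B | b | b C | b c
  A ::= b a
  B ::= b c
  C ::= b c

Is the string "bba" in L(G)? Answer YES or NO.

Convert to CNF:
  S -> T0 C | T0 T2 | T1 A | T1 B | a | b
  A -> T0 T1
  B -> T0 T2
  C -> T0 T2
  T0 -> b
  T1 -> a
  T2 -> c

Fill CYK table bottom-up:
  [0..0]={S,T0}  "b"  orig:{S}
  [1..1]={S,T0}  "b"  orig:{S}
  [2..2]={S,T1}  "a"  orig:{S}
  [0..1]=∅  "bb"
  [1..2]={A}  "ba"
  [0..2]=∅  "bba"

S ∉ T[0,2] ⇒ NO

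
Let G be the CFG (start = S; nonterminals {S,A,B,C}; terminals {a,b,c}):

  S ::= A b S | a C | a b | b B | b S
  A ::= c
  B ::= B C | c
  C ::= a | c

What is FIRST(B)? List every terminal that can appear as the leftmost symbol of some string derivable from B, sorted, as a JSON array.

FIRST iteration:
[1]
  A via A→c: +{c}
  B via B→c: +{c}
  C via C→a: +{a}
  C via C→c: +{c}
  S via S→A b S: +{c}
  S via S→a C: +{a}
  S via S→b B: +{b}
  S: {a,b,c}  A: {c}  B: {c}  C: {a,c}
[2] done
  S: {a,b,c}  A: {c}  B: {c}  C: {a,c}

FIRST(B) = ["c"]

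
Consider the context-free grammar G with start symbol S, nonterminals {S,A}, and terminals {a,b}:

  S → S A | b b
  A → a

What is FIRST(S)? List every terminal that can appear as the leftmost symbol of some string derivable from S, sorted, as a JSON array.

Compute FIRST by fixpoint:
pass 1:
  A via A→a: +{a}
  S via S→b b: +{b}
  FIRST(S)={b}  FIRST(A)={a}
pass 2: (stable)
  FIRST(S)={b}  FIRST(A)={a}

FIRST(S) = ["b"]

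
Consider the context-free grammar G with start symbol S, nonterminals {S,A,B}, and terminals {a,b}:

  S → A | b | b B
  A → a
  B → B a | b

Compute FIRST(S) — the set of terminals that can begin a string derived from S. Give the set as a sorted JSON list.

FIRST iteration:
round 1:
  A via A→a: +{a}
  B via B→b: +{b}
  S via S→A: +{a}
  S via S→b: +{b}
  FIRST[S]={a,b}  FIRST[A]={a}  FIRST[B]={b}
round 2: (no change)
  FIRST[S]={a,b}  FIRST[A]={a}  FIRST[B]={b}

FIRST(S) = ["a", "b"]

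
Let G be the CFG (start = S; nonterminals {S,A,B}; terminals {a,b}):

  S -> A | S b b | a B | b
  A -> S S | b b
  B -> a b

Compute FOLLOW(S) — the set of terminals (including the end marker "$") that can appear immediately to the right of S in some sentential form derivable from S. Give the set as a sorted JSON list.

FIRST sets, iterate to fixpoint:
pass 1:
  A via A→b b: +{b}
  B via B→a b: +{a}
  S via S→A: +{b}
  S via S→a B: +{a}
  S: {a,b}  A: {b}  B: {a}
pass 2:
  A via A→S S: +{a}
  S: {a,b}  A: {a,b}  B: {a}
pass 3: (stable)
  S: {a,b}  A: {a,b}  B: {a}

Compute FOLLOW by fixpoint:
initialize: $ ∈ FOLLOW(S)
[1]
  A→S S: FOLLOW(S) ⊇ FIRST(S) = {a,b}; new: +{a,b}
  S→A: FOLLOW(A) ⊇ FOLLOW(S) ⊇ {$,a,b}; new: +{$,a,b}
  S→a B: FOLLOW(B) ⊇ FOLLOW(S) ⊇ {$,a,b}; new: +{$,a,b}
  S: {$,a,b}  A: {$,a,b}  B: {$,a,b}
[2] done
  S: {$,a,b}  A: {$,a,b}  B: {$,a,b}

FOLLOW(S) = ["$", "a", "b"]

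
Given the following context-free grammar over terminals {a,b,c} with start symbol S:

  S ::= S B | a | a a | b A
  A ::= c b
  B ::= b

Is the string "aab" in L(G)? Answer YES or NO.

Convert to CNF:
  S -> S B | T1 A | T2 T2 | a
  A -> T0 T1
  B -> b
  T0 -> c
  T1 -> b
  T2 -> a

CYK fill:
  cell(0,0) a: {S,T2}  orig:{S}
  cell(1,1) a: {S,T2}  orig:{S}
  cell(2,2) b: {B,T1}  orig:{B}
  cell(0,1) aa: {S}
  cell(1,2) ab: {S}
  cell(0,2) aab: {S}

S ∈ T[0,2] ⇒ YES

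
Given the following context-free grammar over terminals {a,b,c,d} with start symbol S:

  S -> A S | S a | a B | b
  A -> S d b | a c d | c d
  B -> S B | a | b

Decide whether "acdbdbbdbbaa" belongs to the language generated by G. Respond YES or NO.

Convert to CNF:
  S -> A S | S T2 | T2 B | b
  A -> S X4 | T2 X5 | T3 T0
  B -> S B | a | b
  T0 -> d
  T1 -> b
  T2 -> a
  T3 -> c
  X4 -> T0 T1
  X5 -> T3 T0

CYK table (by increasing span):
  cell(0,0) a: {B,T2}  orig:{B}
  cell(1,1) c: {T3}  orig:{}
  cell(2,2) d: {T0}  orig:{}
  cell(3,3) b: {B,S,T1}  orig:{B,S}
  cell(4,4) d: {T0}  orig:{}
  cell(5,5) b: {B,S,T1}  orig:{B,S}
  cell(6,6) b: {B,S,T1}  orig:{B,S}
  cell(7,7) d: {T0}  orig:{}
  cell(8,8) b: {B,S,T1}  orig:{B,S}
  cell(9,9) b: {B,S,T1}  orig:{B,S}
  cell(10,10) a: {B,T2}  orig:{B}
  cell(11,11) a: {B,T2}  orig:{B}
  cell(0,1) ac: ∅
  cell(1,2) cd: {A,X5}  orig:{A}
  cell(2,3) db: {X4}  orig:{}
  cell(3,4) bd: ∅
  cell(4,5) db: {X4}  orig:{}
  cell(5,6) bb: {B}
  cell(6,7) bd: ∅
  cell(7,8) db: {X4}  orig:{}
  cell(8,9) bb: {B}
  cell(9,10) ba: {B,S}
  cell(10,11) aa: {S}
  cell(0,2) acd: {A}
  cell(1,3) cdb: {S}
  cell(2,4) dbd: ∅
  cell(3,5) bdb: {A}
  cell(4,6) dbb: ∅
  cell(5,7) bbd: ∅
  cell(6,8) bdb: {A}
  cell(7,9) dbb: ∅
  cell(8,10) bba: {B}
  cell(9,11) baa: {B,S}
  cell(0,3) acdb: {S}
  cell(1,4) cdbd: ∅
  cell(2,5) dbdb: ∅
  cell(3,6) bdbb: {S}
  cell(4,7) dbbd: ∅
  cell(5,8) bbdb: ∅
  cell(6,9) bdbb: {S}
  cell(7,10) dbba: ∅
  cell(8,11) bbaa: {B}
  cell(0,4) acdbd: ∅
  cell(1,5) cdbdb: {A}
  cell(2,6) dbdbb: ∅
  cell(3,7) bdbbd: ∅
  cell(4,8) dbbdb: ∅
  cell(5,9) bbdbb: ∅
  cell(6,10) bdbba: {B,S}
  cell(7,11) dbbaa: ∅
  cell(0,5) acdbdb: {A}
  cell(1,6) cdbdbb: {S}
  cell(2,7) dbdbbd: ∅
  cell(3,8) bdbbdb: {A}
  cell(4,9) dbbdbb: ∅
  cell(5,10) bbdbba: {B}
  cell(6,11) bdbbaa: {B,S}
  cell(0,6) acdbdbb: {S}
  cell(1,7) cdbdbbd: ∅
  cell(2,8) dbdbbdb: ∅
  cell(3,9) bdbbdbb: {S}
  cell(4,10) dbbdbba: ∅
  cell(5,11) bbdbbaa: {B}
  cell(0,7) acdbdbbd: ∅
  cell(1,8) cdbdbbdb: {A}
  cell(2,9) dbdbbdbb: ∅
  cell(3,10) bdbbdbba: {B,S}
  cell(4,11) dbbdbbaa: ∅
  cell(0,8) acdbdbbdb: {A}
  cell(1,9) cdbdbbdbb: {S}
  cell(2,10) dbdbbdbba: ∅
  cell(3,11) bdbbdbbaa: {B,S}
  cell(0,9) acdbdbbdbb: {S}
  cell(1,10) cdbdbbdbba: {B,S}
  cell(2,11) dbdbbdbbaa: ∅
  cell(0,10) acdbdbbdbba: {B,S}
  cell(1,11) cdbdbbdbbaa: {B,S}
  cell(0,11) acdbdbbdbbaa: {B,S}

S ∈ T[0,11] ⇒ YES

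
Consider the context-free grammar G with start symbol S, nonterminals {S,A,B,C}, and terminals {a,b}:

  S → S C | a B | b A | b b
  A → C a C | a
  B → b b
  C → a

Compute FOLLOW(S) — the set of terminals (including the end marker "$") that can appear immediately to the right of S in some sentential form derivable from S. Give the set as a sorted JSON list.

FIRST sets, iterate to fixpoint:
round 1:
  A via A→a: +{a}
  B via B→b b: +{b}
  C via C→a: +{a}
  S via S→a B: +{a}
  S via S→b A: +{b}
  FIRST[S]={a,b}  FIRST[A]={a}  FIRST[B]={b}  FIRST[C]={a}
round 2: done
  FIRST[S]={a,b}  FIRST[A]={a}  FIRST[B]={b}  FIRST[C]={a}

Compute FOLLOW by fixpoint:
seed FOLLOW(S) with $
pass 1:
  A→C a C: FOLLOW(C) ⊇ FIRST(a) = {a}; new: +{a}
  S→S C: FOLLOW(S) ⊇ FIRST(C) = {a}; new: +{a}
  S→S C: FOLLOW(C) ⊇ FOLLOW(S) ⊇ {$,a}; new: +{$}
  S→a B: FOLLOW(B) ⊇ FOLLOW(S) ⊇ {$,a}; new: +{$,a}
  S→b A: FOLLOW(A) ⊇ FOLLOW(S) ⊇ {$,a}; new: +{$,a}
  FOLLOW(S)={$,a}  FOLLOW(A)={$,a}  FOLLOW(B)={$,a}  FOLLOW(C)={$,a}
pass 2: (no change)
  FOLLOW(S)={$,a}  FOLLOW(A)={$,a}  FOLLOW(B)={$,a}  FOLLOW(C)={$,a}

FOLLOW(S) = ["$", "a"]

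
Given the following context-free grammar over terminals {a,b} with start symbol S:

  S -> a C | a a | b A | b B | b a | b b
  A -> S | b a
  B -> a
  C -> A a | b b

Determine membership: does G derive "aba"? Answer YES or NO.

Convert to CNF:
  S -> T0 C | T0 T0 | T1 A | T1 B | T1 T0 | T1 T1
  A -> T0 C | T0 T0 | T1 A | T1 B | T1 T0 | T1 T1
  B -> a
  C -> A T0 | T1 T1
  T0 -> a
  T1 -> b

CYK fill:
  T[0,0] 'a' = {B,T0}  orig:{B}
  T[1,1] 'b' = {T1}  orig:{}
  T[2,2] 'a' = {B,T0}  orig:{B}
  T[0,1] 'ab' = ∅
  T[1,2] 'ba' = {A,S}
  T[0,2] 'aba' = ∅

S ∉ T[0,2] ⇒ NO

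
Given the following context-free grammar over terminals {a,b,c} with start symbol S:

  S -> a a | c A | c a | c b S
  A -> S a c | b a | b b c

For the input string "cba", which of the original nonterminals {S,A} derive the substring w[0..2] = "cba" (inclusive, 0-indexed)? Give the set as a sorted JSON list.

CNF form of G:
  S -> T0 T0 | T1 A | T1 T0 | T1 X5
  A -> S X3 | T2 T0 | T2 X4
  T0 -> a
  T1 -> c
  T2 -> b
  X3 -> T0 T1
  X4 -> T2 T1
  X5 -> T2 S

Fill CYK table bottom-up — only the sub-triangle for w[0..2]:
  [0..0]={T1}  "c"  orig:{}
  [1..1]={T2}  "b"  orig:{}
  [2..2]={T0}  "a"  orig:{}
  [0..1]=∅  "cb"
  [1..2]={A}  "ba"
  [0..2]={S}  "cba"

Original NTs in T[0,2] deriving "cba": ["S"]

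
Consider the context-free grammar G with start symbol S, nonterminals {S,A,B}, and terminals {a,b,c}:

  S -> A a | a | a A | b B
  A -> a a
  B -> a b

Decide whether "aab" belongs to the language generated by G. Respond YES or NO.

CNF form of G:
  S -> A T0 | T0 A | T1 B | a
  A -> T0 T0
  B -> T0 T1
  T0 -> a
  T1 -> b

Fill CYK table bottom-up:
  [0..0]={S,T0}  "a"  orig:{S}
  [1..1]={S,T0}  "a"  orig:{S}
  [2..2]={T1}  "b"  orig:{}
  [0..1]={A}  "aa"
  [1..2]={B}  "ab"
  [0..2]=∅  "aab"

S ∉ T[0,2] ⇒ NO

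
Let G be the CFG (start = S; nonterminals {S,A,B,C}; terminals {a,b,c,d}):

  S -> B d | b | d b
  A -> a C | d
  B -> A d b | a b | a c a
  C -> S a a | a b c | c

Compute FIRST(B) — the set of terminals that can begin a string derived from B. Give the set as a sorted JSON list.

FIRST iteration:
iter 1:
  A via A→a C: +{a}
  A via A→d: +{d}
  B via B→A d b: +{a,d}
  C via C→a b c: +{a}
  C via C→c: +{c}
  S via S→B d: +{a,d}
  S via S→b: +{b}
  FIRST[S]={a,b,d}  FIRST[A]={a,d}  FIRST[B]={a,d}  FIRST[C]={a,c}
iter 2:
  C via C→S a a: +{b,d}
  FIRST[S]={a,b,d}  FIRST[A]={a,d}  FIRST[B]={a,d}  FIRST[C]={a,b,c,d}
iter 3: — fixpoint
  FIRST[S]={a,b,d}  FIRST[A]={a,d}  FIRST[B]={a,d}  FIRST[C]={a,b,c,d}

FIRST(B) = ["a", "d"]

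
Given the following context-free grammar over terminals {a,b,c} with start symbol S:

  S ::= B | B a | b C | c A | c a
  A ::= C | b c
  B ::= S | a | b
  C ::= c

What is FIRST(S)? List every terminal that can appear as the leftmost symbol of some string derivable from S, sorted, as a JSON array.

Compute FIRST by fixpoint:
round 1:
  A via A→b c: +{b}
  B via B→a: +{a}
  B via B→b: +{b}
  C via C→c: +{c}
  S via S→B: +{a,b}
  S via S→c A: +{c}
  FIRST(S)={a,b,c}  FIRST(A)={b}  FIRST(B)={a,b}  FIRST(C)={c}
round 2:
  A via A→C: +{c}
  B via B→S: +{c}
  FIRST(S)={a,b,c}  FIRST(A)={b,c}  FIRST(B)={a,b,c}  FIRST(C)={c}
round 3: done
  FIRST(S)={a,b,c}  FIRST(A)={b,c}  FIRST(B)={a,b,c}  FIRST(C)={c}

FIRST(S) = ["a", "b", "c"]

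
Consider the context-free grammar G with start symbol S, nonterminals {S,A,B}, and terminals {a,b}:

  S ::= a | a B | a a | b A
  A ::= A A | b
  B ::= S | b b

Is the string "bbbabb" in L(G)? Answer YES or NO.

CNF form of G:
  S -> T0 B | T0 T0 | T1 A | a
  A -> A A | b
  B -> T0 B | T0 T0 | T1 A | T1 T1 | a
  T0 -> a
  T1 -> b

Fill CYK table bottom-up:
  [0..0]={A,T1}  "b"  orig:{A}
  [1..1]={A,T1}  "b"  orig:{A}
  [2..2]={A,T1}  "b"  orig:{A}
  [3..3]={B,S,T0}  "a"  orig:{B,S}
  [4..4]={A,T1}  "b"  orig:{A}
  [5..5]={A,T1}  "b"  orig:{A}
  [0..1]={A,B,S}  "bb"
  [1..2]={A,B,S}  "bb"
  [2..3]=∅  "ba"
  [3..4]=∅  "ab"
  [4..5]={A,B,S}  "bb"
  [0..2]={A,B,S}  "bbb"
  [1..3]=∅  "bba"
  [2..4]=∅  "bab"
  [3..5]={B,S}  "abb"
  [0..3]=∅  "bbba"
  [1..4]=∅  "bbab"
  [2..5]=∅  "babb"
  [0..4]=∅  "bbbab"
  [1..5]=∅  "bbabb"
  [0..5]=∅  "bbbabb"

S ∉ T[0,5] ⇒ NO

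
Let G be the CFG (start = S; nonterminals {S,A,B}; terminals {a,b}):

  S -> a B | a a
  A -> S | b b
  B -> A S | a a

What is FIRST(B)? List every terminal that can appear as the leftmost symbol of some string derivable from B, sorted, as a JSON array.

FIRST sets, iterate to fixpoint:
round 1:
  A via A→b b: +{b}
  B via B→A S: +{b}
  B via B→a a: +{a}
  S via S→a B: +{a}
  S: {a}  A: {b}  B: {a,b}
round 2:
  A via A→S: +{a}
  S: {a}  A: {a,b}  B: {a,b}
round 3: (no change)
  S: {a}  A: {a,b}  B: {a,b}

FIRST(B) = ["a", "b"]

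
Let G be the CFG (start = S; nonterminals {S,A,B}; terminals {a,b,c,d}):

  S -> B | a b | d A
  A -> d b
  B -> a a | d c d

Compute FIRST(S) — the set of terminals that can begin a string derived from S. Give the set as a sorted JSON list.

FIRST sets, iterate to fixpoint:
pass 1:
  A via A→d b: +{d}
  B via B→a a: +{a}
  B via B→d c d: +{d}
  S via S→B: +{a,d}
  FIRST[S]={a,d}  FIRST[A]={d}  FIRST[B]={a,d}
pass 2: — fixpoint
  FIRST[S]={a,d}  FIRST[A]={d}  FIRST[B]={a,d}

FIRST(S) = ["a", "d"]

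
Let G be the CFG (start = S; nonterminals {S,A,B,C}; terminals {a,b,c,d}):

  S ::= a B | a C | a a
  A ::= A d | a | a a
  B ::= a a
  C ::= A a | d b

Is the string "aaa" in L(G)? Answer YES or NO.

CNF form of G:
  S -> T1 B | T1 C | T1 T1
  A -> A T0 | T1 T1 | a
  B -> T1 T1
  C -> A T1 | T0 T2
  T0 -> d
  T1 -> a
  T2 -> b

CYK fill:
  T[0,0] 'a' = {A,T1}  orig:{A}
  T[1,1] 'a' = {A,T1}  orig:{A}
  T[2,2] 'a' = {A,T1}  orig:{A}
  T[0,1] 'aa' = {A,B,C,S}
  T[1,2] 'aa' = {A,B,C,S}
  T[0,2] 'aaa' = {C,S}

S ∈ T[0,2] ⇒ YES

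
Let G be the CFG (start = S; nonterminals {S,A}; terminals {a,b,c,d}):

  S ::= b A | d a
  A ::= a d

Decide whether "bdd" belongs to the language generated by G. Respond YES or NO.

Convert to CNF:
  S -> T1 T0 | T2 A
  A -> T0 T1
  T0 -> a
  T1 -> d
  T2 -> b

CYK fill:
  cell(0,0) b: {T2}  orig:{}
  cell(1,1) d: {T1}  orig:{}
  cell(2,2) d: {T1}  orig:{}
  cell(0,1) bd: ∅
  cell(1,2) dd: ∅
  cell(0,2) bdd: ∅

S ∉ T[0,2] ⇒ NO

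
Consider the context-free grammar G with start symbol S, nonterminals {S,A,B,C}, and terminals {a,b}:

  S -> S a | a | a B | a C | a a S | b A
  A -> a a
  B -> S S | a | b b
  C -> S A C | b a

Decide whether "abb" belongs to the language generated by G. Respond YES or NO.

Convert to CNF:
  S -> S T0 | T0 B | T0 C | T0 X3 | T1 A | a
  A -> T0 T0
  B -> S S | T1 T1 | a
  C -> S X2 | T1 T0
  T0 -> a
  T1 -> b
  X2 -> A C
  X3 -> T0 S

CYK fill:
  [0..0]={B,S,T0}  "a"  orig:{B,S}
  [1..1]={T1}  "b"  orig:{}
  [2..2]={T1}  "b"  orig:{}
  [0..1]=∅  "ab"
  [1..2]={B}  "bb"
  [0..2]={S}  "abb"

S ∈ T[0,2] ⇒ YES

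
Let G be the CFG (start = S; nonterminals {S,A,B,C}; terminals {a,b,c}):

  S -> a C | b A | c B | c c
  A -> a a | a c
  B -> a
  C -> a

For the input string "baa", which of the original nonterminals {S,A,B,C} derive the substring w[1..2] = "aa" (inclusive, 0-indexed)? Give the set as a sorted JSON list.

Convert to CNF:
  S -> T0 C | T1 B | T1 T1 | T2 A
  A -> T0 T0 | T0 T1
  B -> a
  C -> a
  T0 -> a
  T1 -> c
  T2 -> b

CYK table (by increasing span) — only the sub-triangle for w[1..2]:
  T[1,1] 'a' = {B,C,T0}  orig:{B,C}
  T[2,2] 'a' = {B,C,T0}  orig:{B,C}
  T[1,2] 'aa' = {A,S}

Original NTs in T[1,2] deriving "aa": ["A", "S"]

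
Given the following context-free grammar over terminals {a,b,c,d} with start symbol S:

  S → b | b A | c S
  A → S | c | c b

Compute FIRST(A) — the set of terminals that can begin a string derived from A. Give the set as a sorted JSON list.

FIRST iteration:
[1]
  A via A→c: +{c}
  S via S→b: +{b}
  S via S→c S: +{c}
  S: {b,c}  A: {c}
[2]
  A via A→S: +{b}
  S: {b,c}  A: {b,c}
[3] done
  S: {b,c}  A: {b,c}

FIRST(A) = ["b", "c"]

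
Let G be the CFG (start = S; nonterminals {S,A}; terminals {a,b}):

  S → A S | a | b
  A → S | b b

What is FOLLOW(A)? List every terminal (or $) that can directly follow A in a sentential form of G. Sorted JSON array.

FIRST iteration:
round 1:
  A via A→b b: +{b}
  S via S→A S: +{b}
  S via S→a: +{a}
  S: {a,b}  A: {b}
round 2:
  A via A→S: +{a}
  S: {a,b}  A: {a,b}
round 3: (no change)
  S: {a,b}  A: {a,b}

FOLLOW sets:
FOLLOW(S) := {$}
round 1:
  S→A S: FOLLOW(A) ⊇ FIRST(S) = {a,b}; new: +{a,b}
  FOLLOW(S)={$}  FOLLOW(A)={a,b}
round 2:
  A→S: FOLLOW(S) ⊇ FOLLOW(A) ⊇ {a,b}; new: +{a,b}
  FOLLOW(S)={$,a,b}  FOLLOW(A)={a,b}
round 3: — fixpoint
  FOLLOW(S)={$,a,b}  FOLLOW(A)={a,b}

FOLLOW(A) = ["a", "b"]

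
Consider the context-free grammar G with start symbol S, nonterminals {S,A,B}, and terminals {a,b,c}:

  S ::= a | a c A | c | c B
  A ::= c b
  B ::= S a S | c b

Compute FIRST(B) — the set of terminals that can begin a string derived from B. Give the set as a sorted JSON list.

FIRST iteration:
round 1:
  A via A→c b: +{c}
  B via B→c b: +{c}
  S via S→a: +{a}
  S via S→c: +{c}
  FIRST[S]={a,c}  FIRST[A]={c}  FIRST[B]={c}
round 2:
  B via B→S a S: +{a}
  FIRST[S]={a,c}  FIRST[A]={c}  FIRST[B]={a,c}
round 3: done
  FIRST[S]={a,c}  FIRST[A]={c}  FIRST[B]={a,c}

FIRST(B) = ["a", "c"]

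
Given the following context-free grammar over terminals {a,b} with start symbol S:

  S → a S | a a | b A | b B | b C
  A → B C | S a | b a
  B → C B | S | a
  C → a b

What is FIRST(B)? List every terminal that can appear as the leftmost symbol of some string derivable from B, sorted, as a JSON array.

Compute FIRST by fixpoint:
iter 1:
  A via A→b a: +{b}
  B via B→a: +{a}
  C via C→a b: +{a}
  S via S→a S: +{a}
  S via S→b A: +{b}
  FIRST[S]={a,b}  FIRST[A]={b}  FIRST[B]={a}  FIRST[C]={a}
iter 2:
  A via A→B C: +{a}
  B via B→S: +{b}
  FIRST[S]={a,b}  FIRST[A]={a,b}  FIRST[B]={a,b}  FIRST[C]={a}
iter 3: done
  FIRST[S]={a,b}  FIRST[A]={a,b}  FIRST[B]={a,b}  FIRST[C]={a}

FIRST(B) = ["a", "b"]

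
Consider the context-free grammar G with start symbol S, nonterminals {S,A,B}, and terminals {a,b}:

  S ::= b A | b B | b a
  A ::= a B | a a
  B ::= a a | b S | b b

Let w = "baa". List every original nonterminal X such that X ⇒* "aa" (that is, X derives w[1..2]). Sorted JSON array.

CNF form of G:
  S -> T1 A | T1 B | T1 T0
  A -> T0 B | T0 T0
  B -> T0 T0 | T1 S | T1 T1
  T0 -> a
  T1 -> b

CYK table (by increasing span) — only the sub-triangle for w[1..2]:
  cell(1,1) a: {T0}  orig:{}
  cell(2,2) a: {T0}  orig:{}
  cell(1,2) aa: {A,B}

Original NTs in T[1,2] deriving "aa": ["A", "B"]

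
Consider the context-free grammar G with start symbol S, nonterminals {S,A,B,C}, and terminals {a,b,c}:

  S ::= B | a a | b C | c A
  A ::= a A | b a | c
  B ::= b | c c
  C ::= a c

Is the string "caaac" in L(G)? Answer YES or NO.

Convert to CNF:
  S -> T0 T0 | T1 C | T2 A | T2 T2 | b
  A -> T0 A | T1 T0 | c
  B -> T2 T2 | b
  C -> T0 T2
  T0 -> a
  T1 -> b
  T2 -> c

Fill CYK table bottom-up:
  T[0,0] 'c' = {A,T2}  orig:{A}
  T[1,1] 'a' = {T0}  orig:{}
  T[2,2] 'a' = {T0}  orig:{}
  T[3,3] 'a' = {T0}  orig:{}
  T[4,4] 'c' = {A,T2}  orig:{A}
  T[0,1] 'ca' = ∅
  T[1,2] 'aa' = {S}
  T[2,3] 'aa' = {S}
  T[3,4] 'ac' = {A,C}
  T[0,2] 'caa' = ∅
  T[1,3] 'aaa' = ∅
  T[2,4] 'aac' = {A}
  T[0,3] 'caaa' = ∅
  T[1,4] 'aaac' = {A}
  T[0,4] 'caaac' = {S}

S ∈ T[0,4] ⇒ YES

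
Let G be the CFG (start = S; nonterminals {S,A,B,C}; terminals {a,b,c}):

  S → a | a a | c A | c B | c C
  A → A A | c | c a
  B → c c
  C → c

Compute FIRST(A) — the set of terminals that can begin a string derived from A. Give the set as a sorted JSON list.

FIRST iteration:
round 1:
  A via A→c: +{c}
  B via B→c c: +{c}
  C via C→c: +{c}
  S via S→a: +{a}
  S via S→c A: +{c}
  FIRST[S]={a,c}  FIRST[A]={c}  FIRST[B]={c}  FIRST[C]={c}
round 2: done
  FIRST[S]={a,c}  FIRST[A]={c}  FIRST[B]={c}  FIRST[C]={c}

FIRST(A) = ["c"]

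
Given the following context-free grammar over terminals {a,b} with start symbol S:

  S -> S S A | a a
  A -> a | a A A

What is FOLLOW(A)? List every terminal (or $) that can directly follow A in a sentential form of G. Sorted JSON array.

FIRST sets, iterate to fixpoint:
iter 1:
  A via A→a: +{a}
  S via S→a a: +{a}
  FIRST(S)={a}  FIRST(A)={a}
iter 2: (stable)
  FIRST(S)={a}  FIRST(A)={a}

Compute FOLLOW by fixpoint:
seed FOLLOW(S) with $
round 1:
  A→a A A: FOLLOW(A) ⊇ FIRST(A) = {a}; new: +{a}
  S→S S A: FOLLOW(S) ⊇ FIRST(S) = {a}; new: +{a}
  S→S S A: FOLLOW(A) ⊇ FOLLOW(S) ⊇ {$,a}; new: +{$}
  FOLLOW[S]={$,a}  FOLLOW[A]={$,a}
round 2: (stable)
  FOLLOW[S]={$,a}  FOLLOW[A]={$,a}

FOLLOW(A) = ["$", "a"]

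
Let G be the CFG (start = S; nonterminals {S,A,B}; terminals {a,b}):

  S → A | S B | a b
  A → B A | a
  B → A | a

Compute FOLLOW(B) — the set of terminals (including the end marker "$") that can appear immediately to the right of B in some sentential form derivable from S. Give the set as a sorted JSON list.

Compute FIRST by fixpoint:
pass 1:
  A via A→a: +{a}
  B via B→A: +{a}
  S via S→A: +{a}
  S: {a}  A: {a}  B: {a}
pass 2: — fixpoint
  S: {a}  A: {a}  B: {a}

FOLLOW sets:
FOLLOW(S) := {$}
round 1:
  A→B A: FOLLOW(B) ⊇ FIRST(A) = {a}; new: +{a}
  B→A: FOLLOW(A) ⊇ FOLLOW(B) ⊇ {a}; new: +{a}
  S→A: FOLLOW(A) ⊇ FOLLOW(S) ⊇ {$}; new: +{$}
  S→S B: FOLLOW(S) ⊇ FIRST(B) = {a}; new: +{a}
  S→S B: FOLLOW(B) ⊇ FOLLOW(S) ⊇ {$,a}; new: +{$}
  S: {$,a}  A: {$,a}  B: {$,a}
round 2: (no change)
  S: {$,a}  A: {$,a}  B: {$,a}

FOLLOW(B) = ["$", "a"]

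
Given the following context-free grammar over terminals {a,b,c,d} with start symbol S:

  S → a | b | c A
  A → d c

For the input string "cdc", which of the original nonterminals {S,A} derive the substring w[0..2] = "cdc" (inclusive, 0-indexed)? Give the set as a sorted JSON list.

CNF form of G:
  S -> T1 A | a | b
  A -> T0 T1
  T0 -> d
  T1 -> c

Fill CYK table bottom-up (cells [i..j] with 0 ≤ i ≤ j ≤ 2 only):
  cell(0,0) c: {T1}  orig:{}
  cell(1,1) d: {T0}  orig:{}
  cell(2,2) c: {T1}  orig:{}
  cell(0,1) cd: ∅
  cell(1,2) dc: {A}
  cell(0,2) cdc: {S}

Original NTs in T[0,2] deriving "cdc": ["S"]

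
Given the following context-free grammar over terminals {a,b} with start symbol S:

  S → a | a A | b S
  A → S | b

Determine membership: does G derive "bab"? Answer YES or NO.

CNF form of G:
  S -> T0 A | T1 S | a
  A -> T0 A | T1 S | a | b
  T0 -> a
  T1 -> b

CYK table (by increasing span):
  T[0,0] 'b' = {A,T1}  orig:{A}
  T[1,1] 'a' = {A,S,T0}  orig:{A,S}
  T[2,2] 'b' = {A,T1}  orig:{A}
  T[0,1] 'ba' = {A,S}
  T[1,2] 'ab' = {A,S}
  T[0,2] 'bab' = {A,S}

S ∈ T[0,2] ⇒ YES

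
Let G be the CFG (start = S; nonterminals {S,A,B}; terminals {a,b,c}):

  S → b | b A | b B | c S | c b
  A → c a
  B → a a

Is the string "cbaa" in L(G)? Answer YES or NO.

Convert to CNF:
  S -> T0 S | T0 T2 | T2 A | T2 B | b
  A -> T0 T1
  B -> T1 T1
  T0 -> c
  T1 -> a
  T2 -> b

Fill CYK table bottom-up:
  [0..0]={T0}  "c"  orig:{}
  [1..1]={S,T2}  "b"  orig:{S}
  [2..2]={T1}  "a"  orig:{}
  [3..3]={T1}  "a"  orig:{}
  [0..1]={S}  "cb"
  [1..2]=∅  "ba"
  [2..3]={B}  "aa"
  [0..2]=∅  "cba"
  [1..3]={S}  "baa"
  [0..3]={S}  "cbaa"

S ∈ T[0,3] ⇒ YES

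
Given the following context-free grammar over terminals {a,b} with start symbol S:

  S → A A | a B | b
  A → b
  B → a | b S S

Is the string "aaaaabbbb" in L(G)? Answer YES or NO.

CNF form of G:
  S -> A A | T1 B | b
  A -> b
  B -> T0 X2 | a
  T0 -> b
  T1 -> a
  X2 -> S S

CYK fill:
  cell(0,0) a: {B,T1}  orig:{B}
  cell(1,1) a: {B,T1}  orig:{B}
  cell(2,2) a: {B,T1}  orig:{B}
  cell(3,3) a: {B,T1}  orig:{B}
  cell(4,4) a: {B,T1}  orig:{B}
  cell(5,5) b: {A,S,T0}  orig:{A,S}
  cell(6,6) b: {A,S,T0}  orig:{A,S}
  cell(7,7) b: {A,S,T0}  orig:{A,S}
  cell(8,8) b: {A,S,T0}  orig:{A,S}
  cell(0,1) aa: {S}
  cell(1,2) aa: {S}
  cell(2,3) aa: {S}
  cell(3,4) aa: {S}
  cell(4,5) ab: ∅
  cell(5,6) bb: {S,X2}  orig:{S}
  cell(6,7) bb: {S,X2}  orig:{S}
  cell(7,8) bb: {S,X2}  orig:{S}
  cell(0,2) aaa: ∅
  cell(1,3) aaa: ∅
  cell(2,4) aaa: ∅
  cell(3,5) aab: {X2}  orig:{}
  cell(4,6) abb: ∅
  cell(5,7) bbb: {B,X2}  orig:{B}
  cell(6,8) bbb: {B,X2}  orig:{B}
  cell(0,3) aaaa: {X2}  orig:{}
  cell(1,4) aaaa: {X2}  orig:{}
  cell(2,5) aaab: ∅
  cell(3,6) aabb: {X2}  orig:{}
  cell(4,7) abbb: {S}
  cell(5,8) bbbb: {B,X2}  orig:{B}
  cell(0,4) aaaaa: ∅
  cell(1,5) aaaab: ∅
  cell(2,6) aaabb: ∅
  cell(3,7) aabbb: ∅
  cell(4,8) abbbb: {S,X2}  orig:{S}
  cell(0,5) aaaaab: ∅
  cell(1,6) aaaabb: ∅
  cell(2,7) aaabbb: {X2}  orig:{}
  cell(3,8) aabbbb: ∅
  cell(0,6) aaaaabb: ∅
  cell(1,7) aaaabbb: ∅
  cell(2,8) aaabbbb: {X2}  orig:{}
  cell(0,7) aaaaabbb: ∅
  cell(1,8) aaaabbbb: ∅
  cell(0,8) aaaaabbbb: ∅

S ∉ T[0,8] ⇒ NO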